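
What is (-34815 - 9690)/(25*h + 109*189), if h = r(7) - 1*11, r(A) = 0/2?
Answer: -44505/20326 ≈ -2.1896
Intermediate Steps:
r(A) = 0 (r(A) = 0*(1/2) = 0)
h = -11 (h = 0 - 1*11 = 0 - 11 = -11)
(-34815 - 9690)/(25*h + 109*189) = (-34815 - 9690)/(25*(-11) + 109*189) = -44505/(-275 + 20601) = -44505/20326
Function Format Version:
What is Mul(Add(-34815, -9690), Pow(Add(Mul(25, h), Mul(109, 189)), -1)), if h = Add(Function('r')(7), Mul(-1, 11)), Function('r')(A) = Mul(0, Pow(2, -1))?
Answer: Rational(-44505, 20326) ≈ -2.1896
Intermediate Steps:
Function('r')(A) = 0 (Function('r')(A) = Mul(0, Rational(1, 2)) = 0)
h = -11 (h = Add(0, Mul(-1, 11)) = Add(0, -11) = -11)
Mul(Add(-34815, -9690), Pow(Add(Mul(25, h), Mul(109, 189)), -1)) = Mul(Add(-34815, -9690), Pow(Add(Mul(25, -11), Mul(109, 189)), -1)) = Mul(-44505, Pow(Add(-275, 20601), -1)) = Mul(-44505, Pow(20326, -1)) = Mul(-44505, Rational(1, 20326)) = Rational(-44505, 20326)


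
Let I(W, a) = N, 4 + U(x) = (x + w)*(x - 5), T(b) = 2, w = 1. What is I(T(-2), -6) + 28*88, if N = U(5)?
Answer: 2460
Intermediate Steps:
U(x) = -4 + (1 + x)*(-5 + x) (U(x) = -4 + (x + 1)*(x - 5) = -4 + (1 + x)*(-5 + x))
N = -4 (N = -9 + 5² - 4*5 = -9 + 25 - 20 = -4)
I(W, a) = -4
I(T(-2), -6) + 28*88 = -4 + 28*88 = -4 + 2464 = 2460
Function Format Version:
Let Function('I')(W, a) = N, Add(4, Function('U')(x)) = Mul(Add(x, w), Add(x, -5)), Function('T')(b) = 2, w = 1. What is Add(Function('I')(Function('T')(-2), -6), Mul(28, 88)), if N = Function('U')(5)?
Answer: 2460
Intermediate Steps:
Function('U')(x) = Add(-4, Mul(Add(1, x), Add(-5, x))) (Function('U')(x) = Add(-4, Mul(Add(x, 1), Add(x, -5))) = Add(-4, Mul(Add(1, x), Add(-5, x))))
N = -4 (N = Add(-9, Pow(5, 2), Mul(-4, 5)) = Add(-9, 25, -20) = -4)
Function('I')(W, a) = -4
Add(Function('I')(Function('T')(-2), -6), Mul(28, 88)) = Add(-4, Mul(28, 88)) = Add(-4, 2464) = 2460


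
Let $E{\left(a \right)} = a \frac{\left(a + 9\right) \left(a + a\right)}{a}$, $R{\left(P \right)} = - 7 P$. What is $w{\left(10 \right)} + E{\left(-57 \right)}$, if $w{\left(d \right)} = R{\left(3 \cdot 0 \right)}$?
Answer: $5472$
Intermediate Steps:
$w{\left(d \right)} = 0$ ($w{\left(d \right)} = - 7 \cdot 3 \cdot 0 = \left(-7\right) 0 = 0$)
$E{\left(a \right)} = a \left(18 + 2 a\right)$ ($E{\left(a \right)} = a \frac{\left(9 + a\right) 2 a}{a} = a \frac{2 a \left(9 + a\right)}{a} = a \left(18 + 2 a\right)$)
$w{\left(10 \right)} + E{\left(-57 \right)} = 0 + 2 \left(-57\right) \left(9 - 57\right) = 0 + 2 \left(-57\right) \left(-48\right) = 0 + 5472 = 5472$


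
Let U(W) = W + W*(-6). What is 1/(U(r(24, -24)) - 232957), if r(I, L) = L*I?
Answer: -1/230077 ≈ -4.3464e-6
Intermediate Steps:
r(I, L) = I*L
U(W) = -5*W (U(W) = W - 6*W = -5*W)
1/(U(r(24, -24)) - 232957) = 1/(-120*(-24) - 232957) = 1/(-5*(-576) - 232957) = 1/(2880 - 232957) = 1/(-230077) = -1/230077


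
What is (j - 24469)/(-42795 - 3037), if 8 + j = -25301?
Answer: 24889/22916 ≈ 1.0861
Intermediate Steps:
j = -25309 (j = -8 - 25301 = -25309)
(j - 24469)/(-42795 - 3037) = (-25309 - 24469)/(-42795 - 3037) = -49778/(-45832) = -49778*(-1/45832) = 24889/22916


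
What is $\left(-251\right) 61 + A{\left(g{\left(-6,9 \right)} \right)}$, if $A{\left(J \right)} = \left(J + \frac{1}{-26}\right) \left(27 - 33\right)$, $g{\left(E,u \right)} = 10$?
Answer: $- \frac{199820}{13} \approx -15371.0$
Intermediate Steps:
$A{\left(J \right)} = \frac{3}{13} - 6 J$ ($A{\left(J \right)} = \left(J - \frac{1}{26}\right) \left(-6\right) = \left(- \frac{1}{26} + J\right) \left(-6\right) = \frac{3}{13} - 6 J$)
$\left(-251\right) 61 + A{\left(g{\left(-6,9 \right)} \right)} = \left(-251\right) 61 + \left(\frac{3}{13} - 60\right) = -15311 + \left(\frac{3}{13} - 60\right) = -15311 - \frac{777}{13} = - \frac{199820}{13}$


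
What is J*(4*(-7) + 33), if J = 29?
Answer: 145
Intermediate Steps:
J*(4*(-7) + 33) = 29*(4*(-7) + 33) = 29*(-28 + 33) = 29*5 = 145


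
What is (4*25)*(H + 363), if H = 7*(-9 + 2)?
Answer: 31400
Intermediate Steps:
H = -49 (H = 7*(-7) = -49)
(4*25)*(H + 363) = (4*25)*(-49 + 363) = 100*314 = 31400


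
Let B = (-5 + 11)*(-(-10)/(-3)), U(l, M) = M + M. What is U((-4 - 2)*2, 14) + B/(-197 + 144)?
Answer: 1504/53 ≈ 28.377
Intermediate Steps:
U(l, M) = 2*M
B = -20 (B = 6*(-(-10)*(-1)/3) = 6*(-2*5/3) = 6*(-10/3) = -20)
U((-4 - 2)*2, 14) + B/(-197 + 144) = 2*14 - 20/(-197 + 144) = 28 - 20/(-53) = 28 - 20*(-1/53) = 28 + 20/53 = 1504/53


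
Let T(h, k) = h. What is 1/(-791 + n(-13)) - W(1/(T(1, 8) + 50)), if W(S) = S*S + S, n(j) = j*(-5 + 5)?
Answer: -43733/2057391 ≈ -0.021257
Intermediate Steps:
n(j) = 0 (n(j) = j*0 = 0)
W(S) = S + S² (W(S) = S² + S = S + S²)
1/(-791 + n(-13)) - W(1/(T(1, 8) + 50)) = 1/(-791 + 0) - (1 + 1/(1 + 50))/(1 + 50) = 1/(-791) - (1 + 1/51)/51 = -1/791 - (1 + 1/51)/51 = -1/791 - 52/(51*51) = -1/791 - 1*52/2601 = -1/791 - 52/2601 = -43733/2057391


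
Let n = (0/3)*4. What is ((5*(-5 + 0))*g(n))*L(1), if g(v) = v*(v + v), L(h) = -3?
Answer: 0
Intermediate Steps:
n = 0 (n = (0*(1/3))*4 = 0*4 = 0)
g(v) = 2*v**2 (g(v) = v*(2*v) = 2*v**2)
((5*(-5 + 0))*g(n))*L(1) = ((5*(-5 + 0))*(2*0**2))*(-3) = ((5*(-5))*(2*0))*(-3) = -25*0*(-3) = 0*(-3) = 0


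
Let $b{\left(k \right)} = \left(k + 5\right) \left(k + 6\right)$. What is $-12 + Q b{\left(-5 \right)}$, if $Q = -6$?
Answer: $-12$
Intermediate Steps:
$b{\left(k \right)} = \left(5 + k\right) \left(6 + k\right)$
$-12 + Q b{\left(-5 \right)} = -12 - 6 \left(30 + \left(-5\right)^{2} + 11 \left(-5\right)\right) = -12 - 6 \left(30 + 25 - 55\right) = -12 - 0 = -12 + 0 = -12$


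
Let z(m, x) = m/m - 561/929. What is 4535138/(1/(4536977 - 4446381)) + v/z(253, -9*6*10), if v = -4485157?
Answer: 151194286596411/368 ≈ 4.1085e+11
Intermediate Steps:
z(m, x) = 368/929 (z(m, x) = 1 - 561*1/929 = 1 - 561/929 = 368/929)
4535138/(1/(4536977 - 4446381)) + v/z(253, -9*6*10) = 4535138/(1/(4536977 - 4446381)) - 4485157/368/929 = 4535138/(1/90596) - 4485157*929/368 = 4535138/(1/90596) - 4166710853/368 = 4535138*90596 - 4166710853/368 = 410865362248 - 4166710853/368 = 151194286596411/368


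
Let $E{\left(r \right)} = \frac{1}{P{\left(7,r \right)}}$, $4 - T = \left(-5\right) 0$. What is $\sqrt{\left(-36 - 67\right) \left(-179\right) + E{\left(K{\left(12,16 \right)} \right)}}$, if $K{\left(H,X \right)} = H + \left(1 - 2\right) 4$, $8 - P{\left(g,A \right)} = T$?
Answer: $\frac{\sqrt{73749}}{2} \approx 135.78$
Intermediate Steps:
$T = 4$ ($T = 4 - \left(-5\right) 0 = 4 - 0 = 4 + 0 = 4$)
$P{\left(g,A \right)} = 4$ ($P{\left(g,A \right)} = 8 - 4 = 4$)
$K{\left(H,X \right)} = -4 + H$ ($K{\left(H,X \right)} = H - 4 = -4 + H$)
$E{\left(r \right)} = \frac{1}{4}$
$\sqrt{\left(-36 - 67\right) \left(-179\right) + E{\left(K{\left(12,16 \right)} \right)}} = \sqrt{\left(-36 - 67\right) \left(-179\right) + \frac{1}{4}} = \sqrt{\left(-103\right) \left(-179\right) + \frac{1}{4}} = \sqrt{18437 + \frac{1}{4}} = \sqrt{\frac{73749}{4}} = \frac{\sqrt{73749}}{2}$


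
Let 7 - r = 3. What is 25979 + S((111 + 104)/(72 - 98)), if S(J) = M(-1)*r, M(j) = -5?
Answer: 25959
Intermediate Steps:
r = 4 (r = 7 - 1*3 = 7 - 3 = 4)
S(J) = -20 (S(J) = -5*4 = -20)
25979 + S((111 + 104)/(72 - 98)) = 25979 - 20 = 25959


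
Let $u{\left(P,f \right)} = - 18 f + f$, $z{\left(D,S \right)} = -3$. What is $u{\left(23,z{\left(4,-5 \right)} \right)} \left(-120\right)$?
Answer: $-6120$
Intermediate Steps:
$u{\left(P,f \right)} = - 17 f$
$u{\left(23,z{\left(4,-5 \right)} \right)} \left(-120\right) = \left(-17\right) \left(-3\right) \left(-120\right) = 51 \left(-120\right) = -6120$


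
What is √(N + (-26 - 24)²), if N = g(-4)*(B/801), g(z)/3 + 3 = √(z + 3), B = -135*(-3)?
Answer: √(19766455 + 12015*I)/89 ≈ 49.954 + 0.015182*I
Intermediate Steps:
B = 405
g(z) = -9 + 3*√(3 + z) (g(z) = -9 + 3*√(z + 3) = -9 + 3*√(3 + z))
N = -405/89 + 135*I/89 (N = (-9 + 3*√(3 - 4))*(405/801) = (-9 + 3*√(-1))*(405*(1/801)) = (-9 + 3*I)*(45/89) = -405/89 + 135*I/89 ≈ -4.5506 + 1.5169*I)
√(N + (-26 - 24)²) = √((-405/89 + 135*I/89) + (-26 - 24)²) = √((-405/89 + 135*I/89) + (-50)²) = √((-405/89 + 135*I/89) + 2500) = √(222095/89 + 135*I/89)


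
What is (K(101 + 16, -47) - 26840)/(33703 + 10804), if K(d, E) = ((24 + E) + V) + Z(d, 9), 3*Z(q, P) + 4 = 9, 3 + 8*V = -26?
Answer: -644759/1068168 ≈ -0.60361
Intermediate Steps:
V = -29/8 (V = -3/8 + (⅛)*(-26) = -3/8 - 13/4 = -29/8 ≈ -3.6250)
Z(q, P) = 5/3 (Z(q, P) = -4/3 + (⅓)*9 = -4/3 + 3 = 5/3)
K(d, E) = 529/24 + E (K(d, E) = ((24 + E) - 29/8) + 5/3 = (163/8 + E) + 5/3 = 529/24 + E)
(K(101 + 16, -47) - 26840)/(33703 + 10804) = ((529/24 - 47) - 26840)/(33703 + 10804) = (-599/24 - 26840)/44507 = -644759/24*1/44507 = -644759/1068168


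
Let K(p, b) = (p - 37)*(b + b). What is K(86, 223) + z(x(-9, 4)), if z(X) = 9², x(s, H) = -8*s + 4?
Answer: 21935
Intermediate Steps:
K(p, b) = 2*b*(-37 + p) (K(p, b) = (-37 + p)*(2*b) = 2*b*(-37 + p))
x(s, H) = 4 - 8*s
z(X) = 81
K(86, 223) + z(x(-9, 4)) = 2*223*(-37 + 86) + 81 = 2*223*49 + 81 = 21854 + 81 = 21935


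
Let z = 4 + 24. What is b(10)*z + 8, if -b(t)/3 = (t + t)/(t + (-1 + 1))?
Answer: -160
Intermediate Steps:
z = 28
b(t) = -6 (b(t) = -3*(t + t)/(t + (-1 + 1)) = -3*2*t/(t + 0) = -3*2*t/t = -3*2 = -6)
b(10)*z + 8 = -6*28 + 8 = -168 + 8 = -160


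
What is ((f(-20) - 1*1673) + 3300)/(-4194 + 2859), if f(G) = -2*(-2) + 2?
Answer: -1633/1335 ≈ -1.2232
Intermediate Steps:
f(G) = 6 (f(G) = 4 + 2 = 6)
((f(-20) - 1*1673) + 3300)/(-4194 + 2859) = ((6 - 1*1673) + 3300)/(-4194 + 2859) = ((6 - 1673) + 3300)/(-1335) = (-1667 + 3300)*(-1/1335) = 1633*(-1/1335) = -1633/1335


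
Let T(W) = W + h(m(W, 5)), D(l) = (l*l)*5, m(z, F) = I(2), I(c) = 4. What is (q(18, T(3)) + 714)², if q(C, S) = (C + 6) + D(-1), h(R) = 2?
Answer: 552049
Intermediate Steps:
m(z, F) = 4
D(l) = 5*l² (D(l) = l²*5 = 5*l²)
T(W) = 2 + W (T(W) = W + 2 = 2 + W)
q(C, S) = 11 + C (q(C, S) = (C + 6) + 5*(-1)² = (6 + C) + 5*1 = (6 + C) + 5 = 11 + C)
(q(18, T(3)) + 714)² = ((11 + 18) + 714)² = (29 + 714)² = 743² = 552049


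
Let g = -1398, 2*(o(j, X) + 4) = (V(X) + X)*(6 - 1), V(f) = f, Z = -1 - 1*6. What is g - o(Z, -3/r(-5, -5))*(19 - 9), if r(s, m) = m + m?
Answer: -1373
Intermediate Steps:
r(s, m) = 2*m
Z = -7 (Z = -1 - 6 = -7)
o(j, X) = -4 + 5*X (o(j, X) = -4 + ((X + X)*(6 - 1))/2 = -4 + ((2*X)*5)/2 = -4 + (10*X)/2 = -4 + 5*X)
g - o(Z, -3/r(-5, -5))*(19 - 9) = -1398 - (-4 + 5*(-3/(2*(-5))))*(19 - 9) = -1398 - (-4 + 5*(-3/(-10)))*10 = -1398 - (-4 + 5*(-3*(-⅒)))*10 = -1398 - (-4 + 5*(3/10))*10 = -1398 - (-4 + 3/2)*10 = -1398 - (-5)*10/2 = -1398 - 1*(-25) = -1398 + 25 = -1373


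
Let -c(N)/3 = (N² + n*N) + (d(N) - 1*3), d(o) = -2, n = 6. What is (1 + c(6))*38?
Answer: -7600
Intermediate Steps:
c(N) = 15 - 18*N - 3*N² (c(N) = -3*((N² + 6*N) + (-2 - 1*3)) = -3*((N² + 6*N) + (-2 - 3)) = -3*((N² + 6*N) - 5) = -3*(-5 + N² + 6*N) = 15 - 18*N - 3*N²)
(1 + c(6))*38 = (1 + (15 - 18*6 - 3*6²))*38 = (1 + (15 - 108 - 3*36))*38 = (1 + (15 - 108 - 108))*38 = (1 - 201)*38 = -200*38 = -7600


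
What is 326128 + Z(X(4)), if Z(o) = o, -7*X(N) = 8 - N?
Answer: 2282892/7 ≈ 3.2613e+5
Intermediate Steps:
X(N) = -8/7 + N/7 (X(N) = -(8 - N)/7 = -8/7 + N/7)
326128 + Z(X(4)) = 326128 + (-8/7 + (⅐)*4) = 326128 + (-8/7 + 4/7) = 326128 - 4/7 = 2282892/7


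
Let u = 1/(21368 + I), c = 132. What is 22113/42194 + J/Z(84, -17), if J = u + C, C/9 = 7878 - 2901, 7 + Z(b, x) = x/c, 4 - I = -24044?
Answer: -708088357967124/112701376529 ≈ -6282.9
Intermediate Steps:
I = 24048 (I = 4 - 1*(-24044) = 4 + 24044 = 24048)
Z(b, x) = -7 + x/132
u = 1/45416 (u = 1/(21368 + 24048) = 1/45416 ≈ 2.2019e-5)
C = 44793 (C = 9*(7878 - 2901) = 9*4977 = 44793)
J = 2034318889/45416 (J = 1/45416 + 44793 = 2034318889/45416 ≈ 44793.)
22113/42194 + J/Z(84, -17) = 22113/42194 + 2034318889/(45416*(-7 + (1/132)*(-17))) = 22113*(1/42194) + 2034318889/(45416*(-7 - 17/132)) = 22113/42194 + 2034318889/(45416*(-941/132)) = 22113/42194 + (2034318889/45416)*(-132/941) = 22113/42194 - 67132523337/10684114 = -708088357967124/112701376529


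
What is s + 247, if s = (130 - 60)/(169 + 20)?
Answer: 6679/27 ≈ 247.37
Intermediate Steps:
s = 10/27 (s = 70/189 = 70*(1/189) = 10/27 ≈ 0.37037)
s + 247 = 10/27 + 247 = 6679/27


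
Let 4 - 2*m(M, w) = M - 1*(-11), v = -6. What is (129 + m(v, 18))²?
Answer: 66049/4 ≈ 16512.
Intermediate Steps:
m(M, w) = -7/2 - M/2 (m(M, w) = 2 - (M - 1*(-11))/2 = 2 - (M + 11)/2 = 2 - (11 + M)/2 = 2 + (-11/2 - M/2) = -7/2 - M/2)
(129 + m(v, 18))² = (129 + (-7/2 - ½*(-6)))² = (129 + (-7/2 + 3))² = (129 - ½)² = (257/2)² = 66049/4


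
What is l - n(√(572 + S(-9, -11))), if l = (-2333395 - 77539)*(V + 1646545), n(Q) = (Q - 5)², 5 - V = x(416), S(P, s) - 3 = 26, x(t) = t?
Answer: -3968720429782 + 10*√601 ≈ -3.9687e+12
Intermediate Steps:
S(P, s) = 29 (S(P, s) = 3 + 26 = 29)
V = -411 (V = 5 - 1*416 = 5 - 416 = -411)
n(Q) = (-5 + Q)²
l = -3968720429156 (l = (-2333395 - 77539)*(-411 + 1646545) = -2410934*1646134 = -3968720429156)
l - n(√(572 + S(-9, -11))) = -3968720429156 - (-5 + √(572 + 29))² = -3968720429156 - (-5 + √601)²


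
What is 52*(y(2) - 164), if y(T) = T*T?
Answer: -8320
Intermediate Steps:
y(T) = T**2
52*(y(2) - 164) = 52*(2**2 - 164) = 52*(4 - 164) = 52*(-160) = -8320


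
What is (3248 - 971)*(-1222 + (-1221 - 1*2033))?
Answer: -10191852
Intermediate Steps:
(3248 - 971)*(-1222 + (-1221 - 1*2033)) = 2277*(-1222 + (-1221 - 2033)) = 2277*(-1222 - 3254) = 2277*(-4476) = -10191852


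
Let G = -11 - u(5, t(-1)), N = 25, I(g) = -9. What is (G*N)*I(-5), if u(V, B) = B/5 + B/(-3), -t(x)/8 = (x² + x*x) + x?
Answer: 2715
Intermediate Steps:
t(x) = -16*x² - 8*x (t(x) = -8*((x² + x*x) + x) = -8*((x² + x²) + x) = -8*(2*x² + x) = -8*(x + 2*x²) = -16*x² - 8*x)
u(V, B) = -2*B/15 (u(V, B) = B*(⅕) + B*(-⅓) = B/5 - B/3 = -2*B/15)
G = -181/15 (G = -11 - (-2)*(-8*(-1)*(1 + 2*(-1)))/15 = -11 - (-2)*(-8*(-1)*(1 - 2))/15 = -11 - (-2)*(-8*(-1)*(-1))/15 = -11 - (-2)*(-8)/15 = -11 - 1*16/15 = -11 - 16/15 = -181/15 ≈ -12.067)
(G*N)*I(-5) = -181/15*25*(-9) = -905/3*(-9) = 2715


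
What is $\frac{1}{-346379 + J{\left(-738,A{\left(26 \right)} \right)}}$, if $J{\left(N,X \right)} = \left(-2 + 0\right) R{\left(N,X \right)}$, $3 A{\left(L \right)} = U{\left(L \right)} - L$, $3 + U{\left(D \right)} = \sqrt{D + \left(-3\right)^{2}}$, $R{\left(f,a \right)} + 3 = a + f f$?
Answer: $- \frac{369165}{529988655871} + \frac{6 \sqrt{35}}{18549602955485} \approx -6.9655 \cdot 10^{-7}$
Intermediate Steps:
$R{\left(f,a \right)} = -3 + a + f^{2}$ ($R{\left(f,a \right)} = -3 + \left(a + f f\right) = -3 + \left(a + f^{2}\right) = -3 + a + f^{2}$)
$U{\left(D \right)} = -3 + \sqrt{9 + D}$ ($U{\left(D \right)} = -3 + \sqrt{D + \left(-3\right)^{2}} = -3 + \sqrt{D + 9} = -3 + \sqrt{9 + D}$)
$A{\left(L \right)} = -1 - \frac{L}{3} + \frac{\sqrt{9 + L}}{3}$ ($A{\left(L \right)} = \frac{\left(-3 + \sqrt{9 + L}\right) - L}{3} = \frac{-3 + \sqrt{9 + L} - L}{3} = -1 - \frac{L}{3} + \frac{\sqrt{9 + L}}{3}$)
$J{\left(N,X \right)} = 6 - 2 X - 2 N^{2}$ ($J{\left(N,X \right)} = \left(-2 + 0\right) \left(-3 + X + N^{2}\right) = - 2 \left(-3 + X + N^{2}\right) = 6 - 2 X - 2 N^{2}$)
$\frac{1}{-346379 + J{\left(-738,A{\left(26 \right)} \right)}} = \frac{1}{-346379 - \left(-6 + 1089288 + 2 \left(-1 - \frac{26}{3} + \frac{\sqrt{9 + 26}}{3}\right)\right)} = \frac{1}{-346379 - \left(1089282 + 2 \left(-1 - \frac{26}{3} + \frac{\sqrt{35}}{3}\right)\right)} = \frac{1}{-346379 - \left(1089282 + 2 \left(- \frac{29}{3} + \frac{\sqrt{35}}{3}\right)\right)} = \frac{1}{-346379 + \left(6 + \left(\frac{58}{3} - \frac{2 \sqrt{35}}{3}\right) - 1089288\right)} = \frac{1}{-346379 - \left(\frac{3267788}{3} + \frac{2 \sqrt{35}}{3}\right)} = \frac{1}{- \frac{4306925}{3} - \frac{2 \sqrt{35}}{3}}$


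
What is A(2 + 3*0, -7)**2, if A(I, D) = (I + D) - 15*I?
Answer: 1225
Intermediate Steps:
A(I, D) = D - 14*I (A(I, D) = (D + I) - 15*I = D - 14*I)
A(2 + 3*0, -7)**2 = (-7 - 14*(2 + 3*0))**2 = (-7 - 14*(2 + 0))**2 = (-7 - 14*2)**2 = (-7 - 28)**2 = (-35)**2 = 1225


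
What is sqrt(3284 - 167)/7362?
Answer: sqrt(3117)/7362 ≈ 0.0075836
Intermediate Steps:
sqrt(3284 - 167)/7362 = sqrt(3117)*(1/7362) = sqrt(3117)/7362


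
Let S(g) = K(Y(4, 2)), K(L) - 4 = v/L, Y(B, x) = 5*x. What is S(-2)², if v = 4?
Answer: 484/25 ≈ 19.360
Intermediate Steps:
K(L) = 4 + 4/L
S(g) = 22/5 (S(g) = 4 + 4/((5*2)) = 4 + 4/10 = 4 + 4*(⅒) = 4 + ⅖ = 22/5)
S(-2)² = (22/5)² = 484/25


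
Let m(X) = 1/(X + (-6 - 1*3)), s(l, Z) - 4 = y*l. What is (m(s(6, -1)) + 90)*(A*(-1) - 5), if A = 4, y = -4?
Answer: -23481/29 ≈ -809.69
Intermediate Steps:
s(l, Z) = 4 - 4*l
m(X) = 1/(-9 + X) (m(X) = 1/(X + (-6 - 3)) = 1/(X - 9) = 1/(-9 + X))
(m(s(6, -1)) + 90)*(A*(-1) - 5) = (1/(-9 + (4 - 4*6)) + 90)*(4*(-1) - 5) = (1/(-9 + (4 - 24)) + 90)*(-4 - 5) = (1/(-9 - 20) + 90)*(-9) = (1/(-29) + 90)*(-9) = (-1/29 + 90)*(-9) = (2609/29)*(-9) = -23481/29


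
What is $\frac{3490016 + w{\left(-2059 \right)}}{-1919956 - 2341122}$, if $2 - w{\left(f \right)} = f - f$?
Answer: $- \frac{1745009}{2130539} \approx -0.81905$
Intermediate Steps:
$w{\left(f \right)} = 2$ ($w{\left(f \right)} = 2 - \left(f - f\right) = 2 - 0 = 2 + 0 = 2$)
$\frac{3490016 + w{\left(-2059 \right)}}{-1919956 - 2341122} = \frac{3490016 + 2}{-1919956 - 2341122} = \frac{3490018}{-4261078} = 3490018 \left(- \frac{1}{4261078}\right) = - \frac{1745009}{2130539}$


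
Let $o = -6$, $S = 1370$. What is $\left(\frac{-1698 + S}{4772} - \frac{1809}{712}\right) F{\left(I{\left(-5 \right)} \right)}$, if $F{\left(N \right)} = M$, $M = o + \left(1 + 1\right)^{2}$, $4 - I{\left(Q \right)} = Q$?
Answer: $\frac{2216521}{424708} \approx 5.2189$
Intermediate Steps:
$I{\left(Q \right)} = 4 - Q$
$M = -2$ ($M = -6 + \left(1 + 1\right)^{2} = -6 + 2^{2} = -6 + 4 = -2$)
$F{\left(N \right)} = -2$
$\left(\frac{-1698 + S}{4772} - \frac{1809}{712}\right) F{\left(I{\left(-5 \right)} \right)} = \left(\frac{-1698 + 1370}{4772} - \frac{1809}{712}\right) \left(-2\right) = \left(\left(-328\right) \frac{1}{4772} - \frac{1809}{712}\right) \left(-2\right) = \left(- \frac{82}{1193} - \frac{1809}{712}\right) \left(-2\right) = \left(- \frac{2216521}{849416}\right) \left(-2\right) = \frac{2216521}{424708}$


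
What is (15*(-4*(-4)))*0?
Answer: 0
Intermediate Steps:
(15*(-4*(-4)))*0 = (15*16)*0 = 240*0 = 0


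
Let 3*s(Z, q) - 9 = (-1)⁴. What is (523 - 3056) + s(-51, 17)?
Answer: -7589/3 ≈ -2529.7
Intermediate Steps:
s(Z, q) = 10/3 (s(Z, q) = 3 + (⅓)*(-1)⁴ = 3 + (⅓)*1 = 3 + ⅓ = 10/3)
(523 - 3056) + s(-51, 17) = (523 - 3056) + 10/3 = -2533 + 10/3 = -7589/3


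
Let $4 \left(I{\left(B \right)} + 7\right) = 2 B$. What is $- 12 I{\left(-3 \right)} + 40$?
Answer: $142$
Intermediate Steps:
$I{\left(B \right)} = -7 + \frac{B}{2}$ ($I{\left(B \right)} = -7 + \frac{2 B}{4} = -7 + \frac{B}{2}$)
$- 12 I{\left(-3 \right)} + 40 = - 12 \left(-7 + \frac{1}{2} \left(-3\right)\right) + 40 = - 12 \left(-7 - \frac{3}{2}\right) + 40 = \left(-12\right) \left(- \frac{17}{2}\right) + 40 = 102 + 40 = 142$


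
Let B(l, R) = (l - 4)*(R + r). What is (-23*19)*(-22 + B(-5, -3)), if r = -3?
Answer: -13984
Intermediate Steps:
B(l, R) = (-4 + l)*(-3 + R) (B(l, R) = (l - 4)*(R - 3) = (-4 + l)*(-3 + R))
(-23*19)*(-22 + B(-5, -3)) = (-23*19)*(-22 + (12 - 4*(-3) - 3*(-5) - 3*(-5))) = -437*(-22 + (12 + 12 + 15 + 15)) = -437*(-22 + 54) = -437*32 = -13984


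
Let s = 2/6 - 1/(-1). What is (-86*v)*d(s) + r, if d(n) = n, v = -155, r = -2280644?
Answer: -6788612/3 ≈ -2.2629e+6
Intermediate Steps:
s = 4/3 (s = 2*(⅙) - 1*(-1) = ⅓ + 1 = 4/3 ≈ 1.3333)
(-86*v)*d(s) + r = -86*(-155)*(4/3) - 2280644 = 13330*(4/3) - 2280644 = 53320/3 - 2280644 = -6788612/3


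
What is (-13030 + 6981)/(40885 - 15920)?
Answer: -6049/24965 ≈ -0.24230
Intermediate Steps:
(-13030 + 6981)/(40885 - 15920) = -6049/24965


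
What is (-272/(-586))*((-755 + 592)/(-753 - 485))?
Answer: 11084/181367 ≈ 0.061114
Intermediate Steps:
(-272/(-586))*((-755 + 592)/(-753 - 485)) = (-272*(-1/586))*(-163/(-1238)) = 136*(-163*(-1/1238))/293 = (136/293)*(163/1238) = 11084/181367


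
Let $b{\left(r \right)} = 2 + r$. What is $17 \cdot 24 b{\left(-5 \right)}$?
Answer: $-1224$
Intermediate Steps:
$17 \cdot 24 b{\left(-5 \right)} = 17 \cdot 24 \left(2 - 5\right) = 408 \left(-3\right) = -1224$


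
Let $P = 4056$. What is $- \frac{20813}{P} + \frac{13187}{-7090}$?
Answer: $- \frac{7732717}{1106040} \approx -6.9914$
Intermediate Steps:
$- \frac{20813}{P} + \frac{13187}{-7090} = - \frac{20813}{4056} + \frac{13187}{-7090} = \left(-20813\right) \frac{1}{4056} + 13187 \left(- \frac{1}{7090}\right) = - \frac{1601}{312} - \frac{13187}{7090} = - \frac{7732717}{1106040}$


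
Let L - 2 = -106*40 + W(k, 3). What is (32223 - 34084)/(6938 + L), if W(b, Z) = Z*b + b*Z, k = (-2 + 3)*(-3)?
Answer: -1861/2682 ≈ -0.69388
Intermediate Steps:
k = -3 (k = 1*(-3) = -3)
W(b, Z) = 2*Z*b (W(b, Z) = Z*b + Z*b = 2*Z*b)
L = -4256 (L = 2 + (-106*40 + 2*3*(-3)) = 2 + (-4240 - 18) = 2 - 4258 = -4256)
(32223 - 34084)/(6938 + L) = (32223 - 34084)/(6938 - 4256) = -1861/2682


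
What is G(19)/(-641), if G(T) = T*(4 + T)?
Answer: -437/641 ≈ -0.68175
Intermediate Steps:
G(19)/(-641) = (19*(4 + 19))/(-641) = (19*23)*(-1/641) = 437*(-1/641) = -437/641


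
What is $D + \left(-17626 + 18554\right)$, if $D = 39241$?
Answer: $40169$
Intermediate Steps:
$D + \left(-17626 + 18554\right) = 39241 + \left(-17626 + 18554\right) = 39241 + 928 = 40169$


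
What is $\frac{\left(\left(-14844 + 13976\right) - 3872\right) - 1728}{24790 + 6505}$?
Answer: $- \frac{588}{2845} \approx -0.20668$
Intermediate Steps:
$\frac{\left(\left(-14844 + 13976\right) - 3872\right) - 1728}{24790 + 6505} = \frac{\left(-868 - 3872\right) - 1728}{31295} = \left(-4740 - 1728\right) \frac{1}{31295} = \left(-6468\right) \frac{1}{31295} = - \frac{588}{2845}$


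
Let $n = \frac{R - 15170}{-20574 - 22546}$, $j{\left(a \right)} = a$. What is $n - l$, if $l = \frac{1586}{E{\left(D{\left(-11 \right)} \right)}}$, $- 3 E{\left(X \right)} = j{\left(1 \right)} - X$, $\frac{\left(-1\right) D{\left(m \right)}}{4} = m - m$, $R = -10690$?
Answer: $\frac{10259541}{2156} \approx 4758.6$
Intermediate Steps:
$D{\left(m \right)} = 0$ ($D{\left(m \right)} = - 4 \left(m - m\right) = \left(-4\right) 0 = 0$)
$E{\left(X \right)} = - \frac{1}{3} + \frac{X}{3}$ ($E{\left(X \right)} = - \frac{1 - X}{3} = - \frac{1}{3} + \frac{X}{3}$)
$n = \frac{1293}{2156}$ ($n = \frac{-10690 - 15170}{-20574 - 22546} = - \frac{25860}{-43120} = \left(-25860\right) \left(- \frac{1}{43120}\right) = \frac{1293}{2156} \approx 0.59972$)
$l = -4758$ ($l = \frac{1586}{- \frac{1}{3} + \frac{1}{3} \cdot 0} = \frac{1586}{- \frac{1}{3} + 0} = \frac{1586}{- \frac{1}{3}} = 1586 \left(-3\right) = -4758$)
$n - l = \frac{1293}{2156} - -4758 = \frac{1293}{2156} + 4758 = \frac{10259541}{2156}$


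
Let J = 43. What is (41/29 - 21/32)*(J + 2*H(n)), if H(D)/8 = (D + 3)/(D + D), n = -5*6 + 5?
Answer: 879453/23200 ≈ 37.907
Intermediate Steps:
n = -25 (n = -30 + 5 = -25)
H(D) = 4*(3 + D)/D (H(D) = 8*((D + 3)/(D + D)) = 8*((3 + D)/((2*D))) = 8*((3 + D)*(1/(2*D))) = 8*((3 + D)/(2*D)) = 4*(3 + D)/D)
(41/29 - 21/32)*(J + 2*H(n)) = (41/29 - 21/32)*(43 + 2*(4 + 12/(-25))) = (41*(1/29) - 21*1/32)*(43 + 2*(4 + 12*(-1/25))) = (41/29 - 21/32)*(43 + 2*(4 - 12/25)) = 703*(43 + 2*(88/25))/928 = 703*(43 + 176/25)/928 = (703/928)*(1251/25) = 879453/23200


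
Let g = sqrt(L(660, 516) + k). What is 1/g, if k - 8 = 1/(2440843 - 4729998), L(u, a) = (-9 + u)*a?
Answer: sqrt(35924882220070305)/109854586317 ≈ 0.0017254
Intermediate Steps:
L(u, a) = a*(-9 + u)
k = 18313239/2289155 (k = 8 + 1/(2440843 - 4729998) = 8 + 1/(-2289155) = 8 - 1/2289155 = 18313239/2289155 ≈ 8.0000)
g = 7*sqrt(35924882220070305)/2289155 (g = sqrt(516*(-9 + 660) + 18313239/2289155) = sqrt(516*651 + 18313239/2289155) = sqrt(335916 + 18313239/2289155) = sqrt(768982104219/2289155) = 7*sqrt(35924882220070305)/2289155 ≈ 579.59)
1/g = 1/(7*sqrt(35924882220070305)/2289155) = sqrt(35924882220070305)/109854586317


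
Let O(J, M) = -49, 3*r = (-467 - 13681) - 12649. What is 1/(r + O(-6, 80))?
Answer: -3/26944 ≈ -0.00011134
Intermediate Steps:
r = -26797/3 (r = ((-467 - 13681) - 12649)/3 = (-14148 - 12649)/3 = (⅓)*(-26797) = -26797/3 ≈ -8932.3)
1/(r + O(-6, 80)) = 1/(-26797/3 - 49) = 1/(-26944/3) = -3/26944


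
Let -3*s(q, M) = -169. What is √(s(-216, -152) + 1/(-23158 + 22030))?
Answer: √1991014/188 ≈ 7.5055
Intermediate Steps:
s(q, M) = 169/3 (s(q, M) = -⅓*(-169) = 169/3)
√(s(-216, -152) + 1/(-23158 + 22030)) = √(169/3 + 1/(-23158 + 22030)) = √(169/3 + 1/(-1128)) = √(169/3 - 1/1128) = √(21181/376) = √1991014/188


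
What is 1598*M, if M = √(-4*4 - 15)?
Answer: 1598*I*√31 ≈ 8897.3*I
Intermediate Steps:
M = I*√31 (M = √(-16 - 15) = √(-31) = I*√31 ≈ 5.5678*I)
1598*M = 1598*(I*√31) = 1598*I*√31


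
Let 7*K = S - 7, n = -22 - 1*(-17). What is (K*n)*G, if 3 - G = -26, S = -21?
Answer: 580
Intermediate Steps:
G = 29 (G = 3 - 1*(-26) = 3 + 26 = 29)
n = -5 (n = -22 + 17 = -5)
K = -4 (K = (-21 - 7)/7 = (1/7)*(-28) = -4)
(K*n)*G = -4*(-5)*29 = 20*29 = 580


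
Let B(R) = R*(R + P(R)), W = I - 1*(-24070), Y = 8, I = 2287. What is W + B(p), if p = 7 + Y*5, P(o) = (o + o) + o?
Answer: 35193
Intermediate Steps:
W = 26357 (W = 2287 - 1*(-24070) = 2287 + 24070 = 26357)
P(o) = 3*o (P(o) = 2*o + o = 3*o)
p = 47 (p = 7 + 8*5 = 7 + 40 = 47)
B(R) = 4*R**2 (B(R) = R*(R + 3*R) = R*(4*R) = 4*R**2)
W + B(p) = 26357 + 4*47**2 = 26357 + 4*2209 = 26357 + 8836 = 35193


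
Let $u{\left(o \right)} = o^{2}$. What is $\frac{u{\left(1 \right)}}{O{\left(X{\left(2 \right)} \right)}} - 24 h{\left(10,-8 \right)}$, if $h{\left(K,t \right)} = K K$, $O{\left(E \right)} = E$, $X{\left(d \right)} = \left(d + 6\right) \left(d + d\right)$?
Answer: $- \frac{76799}{32} \approx -2400.0$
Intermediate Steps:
$X{\left(d \right)} = 2 d \left(6 + d\right)$ ($X{\left(d \right)} = \left(6 + d\right) 2 d = 2 d \left(6 + d\right)$)
$h{\left(K,t \right)} = K^{2}$
$\frac{u{\left(1 \right)}}{O{\left(X{\left(2 \right)} \right)}} - 24 h{\left(10,-8 \right)} = \frac{1^{2}}{2 \cdot 2 \left(6 + 2\right)} - 24 \cdot 10^{2} = 1 \frac{1}{2 \cdot 2 \cdot 8} - 2400 = 1 \cdot \frac{1}{32} - 2400 = \frac{1}{32} - 2400 = - \frac{76799}{32}$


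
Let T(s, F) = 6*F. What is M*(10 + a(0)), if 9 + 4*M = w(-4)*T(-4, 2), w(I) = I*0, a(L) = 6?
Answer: -36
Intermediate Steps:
w(I) = 0
M = -9/4 (M = -9/4 + (0*(6*2))/4 = -9/4 + (0*12)/4 = -9/4 + (1/4)*0 = -9/4 + 0 = -9/4 ≈ -2.2500)
M*(10 + a(0)) = -9*(10 + 6)/4 = -9/4*16 = -36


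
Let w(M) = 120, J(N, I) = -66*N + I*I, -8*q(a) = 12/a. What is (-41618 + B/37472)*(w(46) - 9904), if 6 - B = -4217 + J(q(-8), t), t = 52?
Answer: 15258227882691/37472 ≈ 4.0719e+8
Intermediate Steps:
q(a) = -3/(2*a)
J(N, I) = I² - 66*N (J(N, I) = -66*N + I² = I² - 66*N)
B = 12251/8 (B = 6 - (-4217 + (52² - (-99)/(-8))) = 6 - (-4217 + (2704 - (-99)*(-1)/8)) = 6 - (-4217 + (2704 - 66*3/16)) = 6 - (-4217 + (2704 - 99/8)) = 6 - (-4217 + 21533/8) = 6 - 1*(-12203/8) = 6 + 12203/8 = 12251/8 ≈ 1531.4)
(-41618 + B/37472)*(w(46) - 9904) = (-41618 + (12251/8)/37472)*(120 - 9904) = (-41618 + (12251/8)*(1/37472))*(-9784) = (-41618 + 12251/299776)*(-9784) = -12476065317/299776*(-9784) = 15258227882691/37472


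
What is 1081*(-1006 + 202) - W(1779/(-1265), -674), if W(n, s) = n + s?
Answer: -1098587471/1265 ≈ -8.6845e+5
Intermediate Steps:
1081*(-1006 + 202) - W(1779/(-1265), -674) = 1081*(-1006 + 202) - (1779/(-1265) - 674) = 1081*(-804) - (1779*(-1/1265) - 674) = -869124 - (-1779/1265 - 674) = -869124 - 1*(-854389/1265) = -869124 + 854389/1265 = -1098587471/1265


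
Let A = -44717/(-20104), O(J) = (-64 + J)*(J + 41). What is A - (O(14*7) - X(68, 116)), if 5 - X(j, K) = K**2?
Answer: -365385691/20104 ≈ -18175.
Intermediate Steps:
X(j, K) = 5 - K**2
O(J) = (-64 + J)*(41 + J)
A = 44717/20104 (A = -44717*(-1/20104) = 44717/20104 ≈ 2.2243)
A - (O(14*7) - X(68, 116)) = 44717/20104 - ((-2624 + (14*7)**2 - 322*7) - (5 - 1*116**2)) = 44717/20104 - ((-2624 + 98**2 - 23*98) - (5 - 1*13456)) = 44717/20104 - ((-2624 + 9604 - 2254) - (5 - 13456)) = 44717/20104 - (4726 - 1*(-13451)) = 44717/20104 - (4726 + 13451) = 44717/20104 - 1*18177 = 44717/20104 - 18177 = -365385691/20104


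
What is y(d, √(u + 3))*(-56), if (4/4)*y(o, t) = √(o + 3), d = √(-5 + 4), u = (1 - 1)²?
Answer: -56*√(3 + I) ≈ -98.298 - 15.952*I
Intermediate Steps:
u = 0 (u = 0² = 0)
d = I (d = √(-1) = I ≈ 1.0*I)
y(o, t) = √(3 + o) (y(o, t) = √(o + 3) = √(3 + o))
y(d, √(u + 3))*(-56) = √(3 + I)*(-56) = -56*√(3 + I)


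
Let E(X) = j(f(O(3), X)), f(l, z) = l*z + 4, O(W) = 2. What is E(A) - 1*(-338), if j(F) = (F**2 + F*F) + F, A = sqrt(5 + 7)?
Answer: 470 + 68*sqrt(3) ≈ 587.78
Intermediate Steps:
A = 2*sqrt(3) (A = sqrt(12) = 2*sqrt(3) ≈ 3.4641)
f(l, z) = 4 + l*z
j(F) = F + 2*F**2 (j(F) = (F**2 + F**2) + F = 2*F**2 + F = F + 2*F**2)
E(X) = (4 + 2*X)*(9 + 4*X) (E(X) = (4 + 2*X)*(1 + 2*(4 + 2*X)) = (4 + 2*X)*(1 + (8 + 4*X)) = (4 + 2*X)*(9 + 4*X))
E(A) - 1*(-338) = 2*(2 + 2*sqrt(3))*(9 + 4*(2*sqrt(3))) - 1*(-338) = 2*(2 + 2*sqrt(3))*(9 + 8*sqrt(3)) + 338 = 338 + 2*(2 + 2*sqrt(3))*(9 + 8*sqrt(3))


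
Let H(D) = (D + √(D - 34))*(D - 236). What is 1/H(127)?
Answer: -127/1747924 + √93/1747924 ≈ -6.7140e-5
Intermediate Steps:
H(D) = (-236 + D)*(D + √(-34 + D)) (H(D) = (D + √(-34 + D))*(-236 + D) = (-236 + D)*(D + √(-34 + D)))
1/H(127) = 1/(127² - 236*127 - 236*√(-34 + 127) + 127*√(-34 + 127)) = 1/(16129 - 29972 - 236*√93 + 127*√93) = 1/(-13843 - 109*√93)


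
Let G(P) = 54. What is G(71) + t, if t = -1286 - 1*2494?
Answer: -3726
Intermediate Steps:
t = -3780 (t = -1286 - 2494 = -3780)
G(71) + t = 54 - 3780 = -3726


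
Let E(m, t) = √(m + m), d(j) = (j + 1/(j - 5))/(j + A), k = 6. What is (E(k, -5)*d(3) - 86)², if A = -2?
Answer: 7471 - 860*√3 ≈ 5981.4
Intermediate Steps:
d(j) = (j + 1/(-5 + j))/(-2 + j) (d(j) = (j + 1/(j - 5))/(j - 2) = (j + 1/(-5 + j))/(-2 + j))
E(m, t) = √2*√m (E(m, t) = √(2*m) = √2*√m)
(E(k, -5)*d(3) - 86)² = ((√2*√6)*((1 + 3² - 5*3)/(10 + 3² - 7*3)) - 86)² = ((2*√3)*((1 + 9 - 15)/(10 + 9 - 21)) - 86)² = ((2*√3)*(-5/(-2)) - 86)² = ((2*√3)*(-½*(-5)) - 86)² = ((2*√3)*(5/2) - 86)² = (5*√3 - 86)² = (-86 + 5*√3)²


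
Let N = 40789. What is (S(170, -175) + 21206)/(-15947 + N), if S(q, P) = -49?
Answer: 21157/24842 ≈ 0.85166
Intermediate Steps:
(S(170, -175) + 21206)/(-15947 + N) = (-49 + 21206)/(-15947 + 40789) = 21157/24842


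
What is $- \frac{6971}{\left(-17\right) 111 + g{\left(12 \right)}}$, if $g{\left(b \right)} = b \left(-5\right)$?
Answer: $\frac{6971}{1947} \approx 3.5804$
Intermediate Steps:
$g{\left(b \right)} = - 5 b$
$- \frac{6971}{\left(-17\right) 111 + g{\left(12 \right)}} = - \frac{6971}{\left(-17\right) 111 - 60} = - \frac{6971}{-1887 - 60} = - \frac{6971}{-1947} = \left(-6971\right) \left(- \frac{1}{1947}\right) = \frac{6971}{1947}$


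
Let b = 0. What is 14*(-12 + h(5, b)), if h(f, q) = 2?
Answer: -140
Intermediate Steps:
14*(-12 + h(5, b)) = 14*(-12 + 2) = 14*(-10) = -140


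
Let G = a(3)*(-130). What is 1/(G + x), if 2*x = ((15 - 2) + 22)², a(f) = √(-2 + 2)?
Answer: 2/1225 ≈ 0.0016327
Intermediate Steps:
a(f) = 0 (a(f) = √0 = 0)
G = 0 (G = 0*(-130) = 0)
x = 1225/2 (x = ((15 - 2) + 22)²/2 = (13 + 22)²/2 = (½)*35² = (½)*1225 = 1225/2 ≈ 612.50)
1/(G + x) = 1/(0 + 1225/2) = 1/(1225/2) = 2/1225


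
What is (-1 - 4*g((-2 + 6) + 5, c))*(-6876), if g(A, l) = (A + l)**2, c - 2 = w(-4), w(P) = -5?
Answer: 997020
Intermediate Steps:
c = -3 (c = 2 - 5 = -3)
(-1 - 4*g((-2 + 6) + 5, c))*(-6876) = (-1 - 4*(((-2 + 6) + 5) - 3)**2)*(-6876) = (-1 - 4*((4 + 5) - 3)**2)*(-6876) = (-1 - 4*(9 - 3)**2)*(-6876) = (-1 - 4*6**2)*(-6876) = (-1 - 4*36)*(-6876) = (-1 - 144)*(-6876) = -145*(-6876) = 997020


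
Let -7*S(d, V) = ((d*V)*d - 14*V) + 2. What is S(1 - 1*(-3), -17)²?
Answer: 1024/49 ≈ 20.898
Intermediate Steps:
S(d, V) = -2/7 + 2*V - V*d²/7 (S(d, V) = -(((d*V)*d - 14*V) + 2)/7 = -(((V*d)*d - 14*V) + 2)/7 = -((V*d² - 14*V) + 2)/7 = -((-14*V + V*d²) + 2)/7 = -(2 - 14*V + V*d²)/7 = -2/7 + 2*V - V*d²/7)
S(1 - 1*(-3), -17)² = (-2/7 + 2*(-17) - ⅐*(-17)*(1 - 1*(-3))²)² = (-2/7 - 34 - ⅐*(-17)*(1 + 3)²)² = (-2/7 - 34 - ⅐*(-17)*4²)² = (-2/7 - 34 - ⅐*(-17)*16)² = (-2/7 - 34 + 272/7)² = (32/7)² = 1024/49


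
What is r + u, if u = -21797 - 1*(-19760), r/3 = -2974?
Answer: -10959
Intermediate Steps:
r = -8922 (r = 3*(-2974) = -8922)
u = -2037 (u = -21797 + 19760 = -2037)
r + u = -8922 - 2037 = -10959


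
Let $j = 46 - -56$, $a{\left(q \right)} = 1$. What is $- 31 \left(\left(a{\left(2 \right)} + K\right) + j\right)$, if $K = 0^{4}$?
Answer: $-3193$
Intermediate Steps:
$K = 0$
$j = 102$ ($j = 46 + 56 = 102$)
$- 31 \left(\left(a{\left(2 \right)} + K\right) + j\right) = - 31 \left(\left(1 + 0\right) + 102\right) = - 31 \left(1 + 102\right) = \left(-31\right) 103 = -3193$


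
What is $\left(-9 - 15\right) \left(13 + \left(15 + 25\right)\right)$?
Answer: $-1272$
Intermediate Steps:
$\left(-9 - 15\right) \left(13 + \left(15 + 25\right)\right) = - 24 \left(13 + 40\right) = \left(-24\right) 53 = -1272$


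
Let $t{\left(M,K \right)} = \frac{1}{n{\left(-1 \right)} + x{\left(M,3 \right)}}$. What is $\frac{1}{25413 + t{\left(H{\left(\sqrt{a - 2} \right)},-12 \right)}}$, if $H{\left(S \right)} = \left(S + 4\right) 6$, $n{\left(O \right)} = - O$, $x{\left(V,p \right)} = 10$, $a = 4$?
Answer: $\frac{11}{279544} \approx 3.935 \cdot 10^{-5}$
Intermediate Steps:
$H{\left(S \right)} = 24 + 6 S$ ($H{\left(S \right)} = \left(4 + S\right) 6 = 24 + 6 S$)
$t{\left(M,K \right)} = \frac{1}{11}$ ($t{\left(M,K \right)} = \frac{1}{\left(-1\right) \left(-1\right) + 10} = \frac{1}{1 + 10} = \frac{1}{11}$)
$\frac{1}{25413 + t{\left(H{\left(\sqrt{a - 2} \right)},-12 \right)}} = \frac{1}{25413 + \frac{1}{11}} = \frac{1}{\frac{279544}{11}} = \frac{11}{279544}$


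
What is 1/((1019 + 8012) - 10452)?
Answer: -1/1421 ≈ -0.00070373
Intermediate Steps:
1/((1019 + 8012) - 10452) = 1/(9031 - 10452) = 1/(-1421) = -1/1421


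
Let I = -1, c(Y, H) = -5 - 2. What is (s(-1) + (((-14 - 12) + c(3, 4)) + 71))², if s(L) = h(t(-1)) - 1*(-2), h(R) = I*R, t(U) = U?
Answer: 1681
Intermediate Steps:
c(Y, H) = -7
h(R) = -R
s(L) = 3 (s(L) = -1*(-1) - 1*(-2) = 1 + 2 = 3)
(s(-1) + (((-14 - 12) + c(3, 4)) + 71))² = (3 + (((-14 - 12) - 7) + 71))² = (3 + ((-26 - 7) + 71))² = (3 + (-33 + 71))² = (3 + 38)² = 41² = 1681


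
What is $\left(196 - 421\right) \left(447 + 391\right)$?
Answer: $-188550$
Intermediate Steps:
$\left(196 - 421\right) \left(447 + 391\right) = \left(-225\right) 838 = -188550$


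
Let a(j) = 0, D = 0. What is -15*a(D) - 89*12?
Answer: -1068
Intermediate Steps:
-15*a(D) - 89*12 = -15*0 - 89*12 = 0 - 1068 = -1068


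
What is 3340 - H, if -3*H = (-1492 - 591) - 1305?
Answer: 6632/3 ≈ 2210.7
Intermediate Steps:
H = 3388/3 (H = -((-1492 - 591) - 1305)/3 = -(-2083 - 1305)/3 = -⅓*(-3388) = 3388/3 ≈ 1129.3)
3340 - H = 3340 - 1*3388/3 = 3340 - 3388/3 = 6632/3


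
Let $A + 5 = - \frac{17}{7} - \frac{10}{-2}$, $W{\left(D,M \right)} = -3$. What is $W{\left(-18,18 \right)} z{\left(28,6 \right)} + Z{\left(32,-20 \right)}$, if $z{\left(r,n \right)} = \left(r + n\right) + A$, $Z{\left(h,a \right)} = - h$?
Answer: $- \frac{887}{7} \approx -126.71$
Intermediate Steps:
$A = - \frac{17}{7}$ ($A = -5 - \left(-5 + \frac{17}{7}\right) = -5 - - \frac{18}{7} = -5 + \left(- \frac{17}{7} + 5\right) = -5 + \frac{18}{7} = - \frac{17}{7} \approx -2.4286$)
$z{\left(r,n \right)} = - \frac{17}{7} + n + r$ ($z{\left(r,n \right)} = \left(r + n\right) - \frac{17}{7} = \left(n + r\right) - \frac{17}{7} = - \frac{17}{7} + n + r$)
$W{\left(-18,18 \right)} z{\left(28,6 \right)} + Z{\left(32,-20 \right)} = - 3 \left(- \frac{17}{7} + 6 + 28\right) - 32 = \left(-3\right) \frac{221}{7} - 32 = - \frac{663}{7} - 32 = - \frac{887}{7}$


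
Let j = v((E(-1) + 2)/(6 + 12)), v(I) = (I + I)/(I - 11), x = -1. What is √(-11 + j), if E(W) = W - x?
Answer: 6*I*√15/7 ≈ 3.3197*I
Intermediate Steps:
E(W) = 1 + W (E(W) = W - 1*(-1) = W + 1 = 1 + W)
v(I) = 2*I/(-11 + I) (v(I) = (2*I)/(-11 + I) = 2*I/(-11 + I))
j = -1/49 (j = 2*(((1 - 1) + 2)/(6 + 12))/(-11 + ((1 - 1) + 2)/(6 + 12)) = 2*((0 + 2)/18)/(-11 + (0 + 2)/18) = 2*(2*(1/18))/(-11 + 2*(1/18)) = 2*(⅑)/(-11 + ⅑) = 2*(⅑)/(-98/9) = 2*(⅑)*(-9/98) = -1/49 ≈ -0.020408)
√(-11 + j) = √(-11 - 1/49) = √(-540/49) = 6*I*√15/7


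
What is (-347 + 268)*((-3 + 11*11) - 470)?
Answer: 27808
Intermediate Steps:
(-347 + 268)*((-3 + 11*11) - 470) = -79*((-3 + 121) - 470) = -79*(118 - 470) = -79*(-352) = 27808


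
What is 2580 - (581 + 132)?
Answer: 1867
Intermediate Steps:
2580 - (581 + 132) = 2580 - 1*713 = 2580 - 713 = 1867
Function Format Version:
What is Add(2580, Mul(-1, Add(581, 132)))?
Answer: 1867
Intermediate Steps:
Add(2580, Mul(-1, Add(581, 132))) = Add(2580, Mul(-1, 713)) = Add(2580, -713) = 1867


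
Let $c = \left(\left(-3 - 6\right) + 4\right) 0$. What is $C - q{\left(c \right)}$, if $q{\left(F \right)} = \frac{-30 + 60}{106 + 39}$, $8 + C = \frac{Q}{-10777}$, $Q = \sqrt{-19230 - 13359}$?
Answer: $- \frac{238}{29} - \frac{3 i \sqrt{3621}}{10777} \approx -8.2069 - 0.016751 i$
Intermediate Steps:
$Q = 3 i \sqrt{3621}$ ($Q = \sqrt{-32589} = 3 i \sqrt{3621} \approx 180.52 i$)
$C = -8 - \frac{3 i \sqrt{3621}}{10777}$ ($C = -8 + \frac{3 i \sqrt{3621}}{-10777} = -8 + 3 i \sqrt{3621} \left(- \frac{1}{10777}\right) = -8 - \frac{3 i \sqrt{3621}}{10777} \approx -8.0 - 0.016751 i$)
$c = 0$ ($c = \left(-9 + 4\right) 0 = \left(-5\right) 0 = 0$)
$q{\left(F \right)} = \frac{6}{29}$ ($q{\left(F \right)} = \frac{30}{145} = 30 \cdot \frac{1}{145} = \frac{6}{29}$)
$C - q{\left(c \right)} = \left(-8 - \frac{3 i \sqrt{3621}}{10777}\right) - \frac{6}{29} = - \frac{238}{29} - \frac{3 i \sqrt{3621}}{10777}$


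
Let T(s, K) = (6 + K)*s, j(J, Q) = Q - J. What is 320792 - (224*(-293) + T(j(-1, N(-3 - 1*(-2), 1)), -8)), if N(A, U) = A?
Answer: 386424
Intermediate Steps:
T(s, K) = s*(6 + K)
320792 - (224*(-293) + T(j(-1, N(-3 - 1*(-2), 1)), -8)) = 320792 - (224*(-293) + ((-3 - 1*(-2)) - 1*(-1))*(6 - 8)) = 320792 - (-65632 + ((-3 + 2) + 1)*(-2)) = 320792 - (-65632 + (-1 + 1)*(-2)) = 320792 - (-65632 + 0*(-2)) = 320792 - (-65632 + 0) = 320792 - 1*(-65632) = 320792 + 65632 = 386424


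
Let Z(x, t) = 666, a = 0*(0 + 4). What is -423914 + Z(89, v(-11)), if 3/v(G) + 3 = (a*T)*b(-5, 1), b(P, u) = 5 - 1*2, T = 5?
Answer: -423248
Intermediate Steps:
a = 0 (a = 0*4 = 0)
b(P, u) = 3 (b(P, u) = 5 - 2 = 3)
v(G) = -1 (v(G) = 3/(-3 + (0*5)*3) = 3/(-3 + 0*3) = 3/(-3 + 0) = 3/(-3) = 3*(-1/3) = -1)
-423914 + Z(89, v(-11)) = -423914 + 666 = -423248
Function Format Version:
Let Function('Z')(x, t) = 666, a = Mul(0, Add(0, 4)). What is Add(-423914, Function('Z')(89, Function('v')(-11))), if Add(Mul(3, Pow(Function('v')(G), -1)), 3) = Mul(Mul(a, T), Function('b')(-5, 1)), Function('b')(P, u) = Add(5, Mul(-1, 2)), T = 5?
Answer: -423248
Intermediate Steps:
a = 0 (a = Mul(0, 4) = 0)
Function('b')(P, u) = 3 (Function('b')(P, u) = Add(5, -2) = 3)
Function('v')(G) = -1 (Function('v')(G) = Mul(3, Pow(Add(-3, Mul(Mul(0, 5), 3)), -1)) = Mul(3, Pow(Add(-3, Mul(0, 3)), -1)) = Mul(3, Pow(Add(-3, 0), -1)) = Mul(3, Pow(-3, -1)) = Mul(3, Rational(-1, 3)) = -1)
Add(-423914, Function('Z')(89, Function('v')(-11))) = Add(-423914, 666) = -423248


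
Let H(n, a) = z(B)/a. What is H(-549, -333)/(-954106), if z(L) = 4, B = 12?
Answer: 2/158858649 ≈ 1.2590e-8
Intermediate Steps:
H(n, a) = 4/a
H(-549, -333)/(-954106) = (4/(-333))/(-954106) = (4*(-1/333))*(-1/954106) = -4/333*(-1/954106) = 2/158858649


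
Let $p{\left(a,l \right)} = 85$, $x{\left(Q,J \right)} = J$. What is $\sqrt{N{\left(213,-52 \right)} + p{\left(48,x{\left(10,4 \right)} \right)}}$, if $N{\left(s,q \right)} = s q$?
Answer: $i \sqrt{10991} \approx 104.84 i$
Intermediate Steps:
$N{\left(s,q \right)} = q s$
$\sqrt{N{\left(213,-52 \right)} + p{\left(48,x{\left(10,4 \right)} \right)}} = \sqrt{\left(-52\right) 213 + 85} = \sqrt{-11076 + 85} = \sqrt{-10991} = i \sqrt{10991}$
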